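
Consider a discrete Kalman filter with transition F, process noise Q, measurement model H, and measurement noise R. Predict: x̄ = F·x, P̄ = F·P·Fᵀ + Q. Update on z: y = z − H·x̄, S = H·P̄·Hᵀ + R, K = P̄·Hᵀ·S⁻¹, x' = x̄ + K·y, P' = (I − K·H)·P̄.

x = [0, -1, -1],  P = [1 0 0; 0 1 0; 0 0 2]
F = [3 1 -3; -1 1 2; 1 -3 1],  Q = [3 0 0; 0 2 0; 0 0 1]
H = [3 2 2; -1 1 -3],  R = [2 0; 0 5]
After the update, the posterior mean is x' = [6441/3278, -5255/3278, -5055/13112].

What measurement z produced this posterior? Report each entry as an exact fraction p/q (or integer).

x̄ = F·x = [2, -3, 2]
P̄ = F·P·Fᵀ + Q = [31 -14 -6; -14 12 0; -6 0 13]
S = H·P̄·Hᵀ + R = [141 -95; -95 157]
K = P̄·Hᵀ·S⁻¹ = [1439/3278 307/3278; -89/3278 489/3278; -1879/13112 -3893/13112]
x' − x̄ = [-115/3278, 4579/3278, -31279/13112] = K·y
y = (KᵀK)⁻¹·Kᵀ·(x' − x̄) = [-2, 9]
z = y + H·x̄ = [-2, 9] + [4, -11] = [2, -2]

z = [2, -2]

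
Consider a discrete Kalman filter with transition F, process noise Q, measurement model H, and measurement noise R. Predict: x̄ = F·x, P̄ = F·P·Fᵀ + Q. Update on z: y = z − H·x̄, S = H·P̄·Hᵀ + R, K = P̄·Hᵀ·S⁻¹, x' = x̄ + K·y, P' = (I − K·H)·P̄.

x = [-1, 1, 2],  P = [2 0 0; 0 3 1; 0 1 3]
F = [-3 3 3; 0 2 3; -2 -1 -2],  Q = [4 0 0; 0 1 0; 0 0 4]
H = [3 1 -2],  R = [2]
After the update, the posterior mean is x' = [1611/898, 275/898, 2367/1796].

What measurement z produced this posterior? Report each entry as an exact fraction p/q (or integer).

z = [3]

x̄ = F·x = [12, 8, -3]
P̄ = F·P·Fᵀ + Q = [94 60 -24; 60 52 -31; -24 -31 31]
S = H·P̄·Hᵀ + R = [1796]
K = P̄·Hᵀ·S⁻¹ = [195/898; 147/898; -165/1796]
x' − x̄ = [-9165/898, -6909/898, 7755/1796] = K·y
y = (KᵀK)⁻¹·Kᵀ·(x' − x̄) = [-47]
z = y + H·x̄ = [-47] + [50] = [3]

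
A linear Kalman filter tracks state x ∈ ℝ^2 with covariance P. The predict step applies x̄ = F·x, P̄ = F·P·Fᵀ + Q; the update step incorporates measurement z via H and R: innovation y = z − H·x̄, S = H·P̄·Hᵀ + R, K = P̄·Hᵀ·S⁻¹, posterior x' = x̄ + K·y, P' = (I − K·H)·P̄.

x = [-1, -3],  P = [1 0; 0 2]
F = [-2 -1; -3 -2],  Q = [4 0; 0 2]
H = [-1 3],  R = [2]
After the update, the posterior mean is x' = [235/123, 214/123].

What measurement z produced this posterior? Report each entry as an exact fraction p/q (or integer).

z = [3]

x̄ = F·x = [5, 9]
P̄ = F·P·Fᵀ + Q = [10 10; 10 19]
S = H·P̄·Hᵀ + R = [123]
K = P̄·Hᵀ·S⁻¹ = [20/123; 47/123]
x' − x̄ = [-380/123, -893/123] = K·y
y = (KᵀK)⁻¹·Kᵀ·(x' − x̄) = [-19]
z = y + H·x̄ = [-19] + [22] = [3]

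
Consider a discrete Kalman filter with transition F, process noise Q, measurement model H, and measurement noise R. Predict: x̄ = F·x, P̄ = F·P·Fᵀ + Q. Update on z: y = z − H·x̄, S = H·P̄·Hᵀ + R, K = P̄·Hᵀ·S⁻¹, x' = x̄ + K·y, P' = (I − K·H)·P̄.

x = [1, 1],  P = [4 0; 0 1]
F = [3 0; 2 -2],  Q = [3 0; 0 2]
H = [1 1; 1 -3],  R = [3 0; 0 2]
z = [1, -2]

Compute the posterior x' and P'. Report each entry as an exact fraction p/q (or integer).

x' = [576/1003, 766/1003]
P' = [8412/5015 2118/5015; 2118/5015 1542/5015]

x̄ = F·x = [3, 0]
P̄ = F·P·Fᵀ + Q = [39 24; 24 22]
y = z − H·x̄ = [-2, -5]
S = H·P̄·Hᵀ + R = [112 -75; -75 95]
K = P̄·Hᵀ·S⁻¹ = [702/1003 1029/5015; 244/1003 -1254/5015]
x' = x̄ + K·y = [576/1003, 766/1003]
P' = (I − K·H)·P̄ = [8412/5015 2118/5015; 2118/5015 1542/5015]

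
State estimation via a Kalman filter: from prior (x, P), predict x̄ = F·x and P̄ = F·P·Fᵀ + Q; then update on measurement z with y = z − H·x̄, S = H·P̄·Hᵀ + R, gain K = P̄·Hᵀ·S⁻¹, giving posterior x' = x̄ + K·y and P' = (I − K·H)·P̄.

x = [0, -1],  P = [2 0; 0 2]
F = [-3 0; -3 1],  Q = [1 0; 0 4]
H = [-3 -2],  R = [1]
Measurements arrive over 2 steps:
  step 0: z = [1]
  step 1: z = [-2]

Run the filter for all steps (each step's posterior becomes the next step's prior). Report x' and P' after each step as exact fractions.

step 0: x' = [93/484, -191/242], P' = [547/484 -387/242; -387/242 303/121]
step 1: x' = [90651/186947, 49407/186947], P' = [139787/186947 -194325/186947; -194325/186947 315070/186947]

step 0: x̄ = F·x = [0, -1]
step 0: P̄ = F·P·Fᵀ + Q = [19 18; 18 24]
step 0: y = z − H·x̄ = [-1]
step 0: S = H·P̄·Hᵀ + R = [484]
step 0: K = P̄·Hᵀ·S⁻¹ = [-93/484; -51/242]
step 0: x' = x̄ + K·y = [93/484, -191/242]
step 0: P' = (I − K·H)·P̄ = [547/484 -387/242; -387/242 303/121]
step 1: x̄ = F·x = [-279/484, -661/484]
step 1: P̄ = F·P·Fᵀ + Q = [5407/484 7245/484; 7245/484 12715/484]
step 1: y = z − H·x̄ = [-3127/484]
step 1: S = H·P̄·Hᵀ + R = [186947/484]
step 1: K = P̄·Hᵀ·S⁻¹ = [-30711/186947; -47165/186947]
step 1: x' = x̄ + K·y = [90651/186947, 49407/186947]
step 1: P' = (I − K·H)·P̄ = [139787/186947 -194325/186947; -194325/186947 315070/186947]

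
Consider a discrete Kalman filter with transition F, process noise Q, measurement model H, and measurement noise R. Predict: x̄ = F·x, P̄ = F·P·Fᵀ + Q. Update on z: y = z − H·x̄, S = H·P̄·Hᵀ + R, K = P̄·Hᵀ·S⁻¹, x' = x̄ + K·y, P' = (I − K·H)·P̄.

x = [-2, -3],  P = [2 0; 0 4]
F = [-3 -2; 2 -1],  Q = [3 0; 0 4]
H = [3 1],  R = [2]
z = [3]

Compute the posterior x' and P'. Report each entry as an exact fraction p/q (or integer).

x̄ = F·x = [12, -1]
P̄ = F·P·Fᵀ + Q = [37 -4; -4 16]
y = z − H·x̄ = [-32]
S = H·P̄·Hᵀ + R = [327]
K = P̄·Hᵀ·S⁻¹ = [107/327; 4/327]
x' = x̄ + K·y = [500/327, -455/327]
P' = (I − K·H)·P̄ = [650/327 -1736/327; -1736/327 5216/327]

x' = [500/327, -455/327]
P' = [650/327 -1736/327; -1736/327 5216/327]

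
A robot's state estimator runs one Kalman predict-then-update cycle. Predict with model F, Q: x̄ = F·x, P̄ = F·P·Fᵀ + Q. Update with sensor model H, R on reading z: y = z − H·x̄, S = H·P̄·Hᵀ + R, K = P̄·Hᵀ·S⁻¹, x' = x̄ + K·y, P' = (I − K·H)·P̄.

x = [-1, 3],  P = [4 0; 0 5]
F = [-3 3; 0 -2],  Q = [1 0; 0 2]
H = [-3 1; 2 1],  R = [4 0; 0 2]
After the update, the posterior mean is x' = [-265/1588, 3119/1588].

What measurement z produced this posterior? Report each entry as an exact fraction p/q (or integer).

x̄ = F·x = [12, -6]
P̄ = F·P·Fᵀ + Q = [82 -30; -30 22]
S = H·P̄·Hᵀ + R = [944 -440; -440 232]
K = P̄·Hᵀ·S⁻¹ = [-317/1588 79/397; 579/1588 419/794]
x' − x̄ = [-19321/1588, 12647/1588] = K·y
y = (KᵀK)⁻¹·Kᵀ·(x' − x̄) = [45, -16]
z = y + H·x̄ = [45, -16] + [-42, 18] = [3, 2]

z = [3, 2]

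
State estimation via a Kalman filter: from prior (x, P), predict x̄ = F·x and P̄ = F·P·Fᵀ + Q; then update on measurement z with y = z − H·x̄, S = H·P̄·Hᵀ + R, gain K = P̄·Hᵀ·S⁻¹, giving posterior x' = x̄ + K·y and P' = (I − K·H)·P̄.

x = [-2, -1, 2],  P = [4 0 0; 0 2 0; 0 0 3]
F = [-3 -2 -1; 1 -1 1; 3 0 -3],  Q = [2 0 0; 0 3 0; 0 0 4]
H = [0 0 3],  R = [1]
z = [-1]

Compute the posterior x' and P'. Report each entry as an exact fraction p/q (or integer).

x̄ = F·x = [6, 1, -12]
P̄ = F·P·Fᵀ + Q = [49 -11 -27; -11 12 3; -27 3 67]
y = z − H·x̄ = [35]
S = H·P̄·Hᵀ + R = [604]
K = P̄·Hᵀ·S⁻¹ = [-81/604; 9/604; 201/604]
x' = x̄ + K·y = [789/604, 919/604, -213/604]
P' = (I − K·H)·P̄ = [23035/604 -5915/604 -27/604; -5915/604 7167/604 3/604; -27/604 3/604 67/604]

x' = [789/604, 919/604, -213/604]
P' = [23035/604 -5915/604 -27/604; -5915/604 7167/604 3/604; -27/604 3/604 67/604]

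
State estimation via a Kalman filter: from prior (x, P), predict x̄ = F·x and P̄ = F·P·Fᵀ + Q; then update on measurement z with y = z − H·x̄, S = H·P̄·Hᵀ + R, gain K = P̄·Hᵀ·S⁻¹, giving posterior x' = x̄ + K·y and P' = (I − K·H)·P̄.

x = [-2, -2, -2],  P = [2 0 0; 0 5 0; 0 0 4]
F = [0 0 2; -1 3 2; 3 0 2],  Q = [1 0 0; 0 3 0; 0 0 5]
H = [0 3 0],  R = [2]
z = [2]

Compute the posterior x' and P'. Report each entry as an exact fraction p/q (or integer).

x' = [-284/149, 95/149, -1295/149]
P' = [1957/149 8/149 2024/149; 8/149 33/149 5/149; 2024/149 5/149 5586/149]

x̄ = F·x = [-4, -8, -10]
P̄ = F·P·Fᵀ + Q = [17 16 16; 16 66 10; 16 10 39]
y = z − H·x̄ = [26]
S = H·P̄·Hᵀ + R = [596]
K = P̄·Hᵀ·S⁻¹ = [12/149; 99/298; 15/298]
x' = x̄ + K·y = [-284/149, 95/149, -1295/149]
P' = (I − K·H)·P̄ = [1957/149 8/149 2024/149; 8/149 33/149 5/149; 2024/149 5/149 5586/149]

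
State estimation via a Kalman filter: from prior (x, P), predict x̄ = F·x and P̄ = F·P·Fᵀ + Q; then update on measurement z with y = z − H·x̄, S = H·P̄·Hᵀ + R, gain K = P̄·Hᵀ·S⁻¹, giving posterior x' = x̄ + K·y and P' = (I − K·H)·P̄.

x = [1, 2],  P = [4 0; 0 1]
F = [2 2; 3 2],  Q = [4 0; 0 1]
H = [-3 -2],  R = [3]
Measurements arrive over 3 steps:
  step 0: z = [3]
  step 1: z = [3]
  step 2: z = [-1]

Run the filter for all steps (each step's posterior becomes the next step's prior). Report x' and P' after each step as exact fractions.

step 0: x' = [-166/719, -777/719], P' = [872/719 -1116/719; -1116/719 1923/719]
step 1: x' = [-2458/16189, -22878/16189], P' = [79864/80945 -91428/80945; -91428/80945 153681/80945]
step 2: x' = [6558752/8406431, -699400/764221], P' = [8241336/8406431 -859428/764221; -859428/764221 1449165/764221]

step 0: x̄ = F·x = [6, 7]
step 0: P̄ = F·P·Fᵀ + Q = [24 28; 28 41]
step 0: y = z − H·x̄ = [35]
step 0: S = H·P̄·Hᵀ + R = [719]
step 0: K = P̄·Hᵀ·S⁻¹ = [-128/719; -166/719]
step 0: x' = x̄ + K·y = [-166/719, -777/719]
step 0: P' = (I − K·H)·P̄ = [872/719 -1116/719; -1116/719 1923/719]
step 1: x̄ = F·x = [-1886/719, -2052/719]
step 1: P̄ = F·P·Fᵀ + Q = [5128/719 1764/719; 1764/719 2867/719]
step 1: y = z − H·x̄ = [-7605/719]
step 1: S = H·P̄·Hᵀ + R = [80945/719]
step 1: K = P̄·Hᵀ·S⁻¹ = [-18912/80945; -11026/80945]
step 1: x' = x̄ + K·y = [-2458/16189, -22878/16189]
step 1: P' = (I − K·H)·P̄ = [79864/80945 -91428/80945; -91428/80945 153681/80945]
step 2: x̄ = F·x = [-50672/16189, -53130/16189]
step 2: P̄ = F·P·Fᵀ + Q = [526536/80945 179628/80945; 179628/80945 317309/80945]
step 2: y = z − H·x̄ = [-274465/16189]
step 2: S = H·P̄·Hᵀ + R = [8406431/80945]
step 2: K = P̄·Hᵀ·S⁻¹ = [-1938864/8406431; -106682/764221]
step 2: x' = x̄ + K·y = [6558752/8406431, -699400/764221]
step 2: P' = (I − K·H)·P̄ = [8241336/8406431 -859428/764221; -859428/764221 1449165/764221]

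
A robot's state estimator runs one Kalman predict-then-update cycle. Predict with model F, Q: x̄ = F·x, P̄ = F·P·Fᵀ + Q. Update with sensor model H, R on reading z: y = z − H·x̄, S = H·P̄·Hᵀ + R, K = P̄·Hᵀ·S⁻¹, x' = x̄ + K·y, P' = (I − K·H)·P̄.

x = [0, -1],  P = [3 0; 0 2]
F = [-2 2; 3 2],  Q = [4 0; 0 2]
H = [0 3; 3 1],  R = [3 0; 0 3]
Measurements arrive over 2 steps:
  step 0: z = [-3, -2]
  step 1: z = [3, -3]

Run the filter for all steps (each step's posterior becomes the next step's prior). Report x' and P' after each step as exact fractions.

step 0: x̄ = F·x = [-2, -2]
step 0: P̄ = F·P·Fᵀ + Q = [24 -10; -10 37]
step 0: y = z − H·x̄ = [3, 6]
step 0: S = H·P̄·Hᵀ + R = [336 21; 21 196]
step 0: K = P̄·Hᵀ·S⁻¹ = [-342/3115 146/445; 147/445 1/3115]
step 0: x' = x̄ + K·y = [-1124/3115, -3137/3115]
step 0: P' = (I − K·H)·P̄ = [1136/3115 -342/3115; -342/3115 147/445]
step 1: x̄ = F·x = [-4026/3115, -1378/445]
step 1: P̄ = F·P·Fᵀ + Q = [3408/445 -3384/3115; -3384/3115 16466/3115]
step 1: y = z − H·x̄ = [5469/445, 12379/3115]
step 1: S = H·P̄·Hᵀ + R = [157539/3115 2706/445; 2706/445 220211/3115]
step 1: K = P̄·Hᵀ·S⁻¹ = [-64440/627259 8190216/25717619; 4794/15299 1078/627259]
step 1: x' = x̄ + K·y = [-33161370/25717619, 477522/627259]
step 1: P' = (I − K·H)·P̄ = [9070896/25717619 -64440/627259; -64440/627259 4794/15299]

step 0: x' = [-1124/3115, -3137/3115], P' = [1136/3115 -342/3115; -342/3115 147/445]
step 1: x' = [-33161370/25717619, 477522/627259], P' = [9070896/25717619 -64440/627259; -64440/627259 4794/15299]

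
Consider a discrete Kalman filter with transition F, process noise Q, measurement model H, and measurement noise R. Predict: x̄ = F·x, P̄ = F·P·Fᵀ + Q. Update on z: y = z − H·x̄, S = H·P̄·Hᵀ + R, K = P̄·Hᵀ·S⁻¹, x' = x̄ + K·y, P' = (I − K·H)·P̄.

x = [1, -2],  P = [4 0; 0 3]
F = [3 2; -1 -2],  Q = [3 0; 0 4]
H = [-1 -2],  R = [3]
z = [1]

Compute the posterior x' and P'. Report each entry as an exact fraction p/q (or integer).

x̄ = F·x = [-1, 3]
P̄ = F·P·Fᵀ + Q = [51 -24; -24 20]
y = z − H·x̄ = [6]
S = H·P̄·Hᵀ + R = [38]
K = P̄·Hᵀ·S⁻¹ = [-3/38; -8/19]
x' = x̄ + K·y = [-28/19, 9/19]
P' = (I − K·H)·P̄ = [1929/38 -480/19; -480/19 252/19]

x' = [-28/19, 9/19]
P' = [1929/38 -480/19; -480/19 252/19]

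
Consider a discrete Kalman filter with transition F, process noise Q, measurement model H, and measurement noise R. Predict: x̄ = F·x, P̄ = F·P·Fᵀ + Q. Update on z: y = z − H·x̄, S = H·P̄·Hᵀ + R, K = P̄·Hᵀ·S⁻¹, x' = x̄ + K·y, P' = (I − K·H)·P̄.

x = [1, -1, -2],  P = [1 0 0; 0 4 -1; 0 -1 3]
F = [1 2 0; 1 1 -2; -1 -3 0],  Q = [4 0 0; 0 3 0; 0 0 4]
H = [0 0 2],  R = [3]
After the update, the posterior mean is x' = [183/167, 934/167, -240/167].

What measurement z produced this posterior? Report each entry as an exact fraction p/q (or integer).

x̄ = F·x = [-1, 4, 2]
P̄ = F·P·Fᵀ + Q = [21 13 -25; 13 24 -19; -25 -19 41]
S = H·P̄·Hᵀ + R = [167]
K = P̄·Hᵀ·S⁻¹ = [-50/167; -38/167; 82/167]
x' − x̄ = [350/167, 266/167, -574/167] = K·y
y = (KᵀK)⁻¹·Kᵀ·(x' − x̄) = [-7]
z = y + H·x̄ = [-7] + [4] = [-3]

z = [-3]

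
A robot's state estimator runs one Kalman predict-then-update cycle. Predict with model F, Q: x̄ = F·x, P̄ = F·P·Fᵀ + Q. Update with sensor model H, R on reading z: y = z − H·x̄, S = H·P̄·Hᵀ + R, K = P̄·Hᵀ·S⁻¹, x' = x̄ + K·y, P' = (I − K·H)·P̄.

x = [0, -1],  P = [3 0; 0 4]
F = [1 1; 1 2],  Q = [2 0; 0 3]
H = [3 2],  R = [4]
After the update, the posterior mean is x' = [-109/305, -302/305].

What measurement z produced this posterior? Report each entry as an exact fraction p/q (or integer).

x̄ = F·x = [-1, -2]
P̄ = F·P·Fᵀ + Q = [9 11; 11 22]
S = H·P̄·Hᵀ + R = [305]
K = P̄·Hᵀ·S⁻¹ = [49/305; 77/305]
x' − x̄ = [196/305, 308/305] = K·y
y = (KᵀK)⁻¹·Kᵀ·(x' − x̄) = [4]
z = y + H·x̄ = [4] + [-7] = [-3]

z = [-3]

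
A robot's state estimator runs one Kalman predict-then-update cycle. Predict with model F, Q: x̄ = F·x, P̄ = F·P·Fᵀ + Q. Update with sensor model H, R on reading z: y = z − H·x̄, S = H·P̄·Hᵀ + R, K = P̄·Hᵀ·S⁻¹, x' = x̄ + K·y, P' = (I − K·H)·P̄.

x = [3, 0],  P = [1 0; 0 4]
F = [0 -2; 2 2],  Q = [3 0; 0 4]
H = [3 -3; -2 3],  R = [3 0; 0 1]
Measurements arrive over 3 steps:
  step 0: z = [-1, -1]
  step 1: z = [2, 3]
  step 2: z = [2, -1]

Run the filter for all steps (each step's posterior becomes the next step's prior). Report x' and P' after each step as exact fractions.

step 0: x̄ = F·x = [0, 6]
step 0: P̄ = F·P·Fᵀ + Q = [19 -16; -16 24]
step 0: y = z − H·x̄ = [17, -19]
step 0: S = H·P̄·Hᵀ + R = [678 -570; -570 485]
step 0: K = P̄·Hᵀ·S⁻¹ = [127/262 257/655; 36/131 352/655]
step 0: x' = x̄ + K·y = [1029/1310, 302/655]
step 0: P' = (I − K·H)·P̄ = [2419/1310 892/655; 892/655 712/655]
step 1: x̄ = F·x = [-604/655, 1633/655]
step 1: P̄ = F·P·Fᵀ + Q = [4813/655 -6416/655; -6416/655 17442/655]
step 1: y = z − H·x̄ = [8021/655, -4142/655]
step 1: S = H·P̄·Hᵀ + R = [317748/655 -282096/655; -282096/655 253877/655]
step 1: K = P̄·Hᵀ·S⁻¹ = [207183/555092 41770/138773; 53389/277546 65278/138773]
step 1: x' = x̄ + K·y = [968693/555092, 520157/277546]
step 1: P' = (I − K·H)·P̄ = [788629/555092 290723/277546; 290723/277546 118667/138773]
step 2: x̄ = F·x = [-520157/138773, 2009007/277546]
step 2: P̄ = F·P·Fᵀ + Q = [890987/138773 -1056114/138773; -1056114/138773 2981281/138773]
step 2: y = z − H·x̄ = [9703055/277546, -8385195/277546]
step 2: S = H·P̄·Hᵀ + R = [54276783/138773 -48019161/138773; -48019161/138773 43207618/138773]
step 2: K = P̄·Hᵀ·S⁻¹ = [35258462/94472467 28361045/94472467; 18170179/94472467 44367432/94472467]
step 2: x' = x̄ + K·y = [43386489/188944934, -21356731/94472467]
step 2: P' = (I − K·H)·P̄ = [134136431/94472467 98877969/94472467; 98877969/94472467 80707790/94472467]

step 0: x' = [1029/1310, 302/655], P' = [2419/1310 892/655; 892/655 712/655]
step 1: x' = [968693/555092, 520157/277546], P' = [788629/555092 290723/277546; 290723/277546 118667/138773]
step 2: x' = [43386489/188944934, -21356731/94472467], P' = [134136431/94472467 98877969/94472467; 98877969/94472467 80707790/94472467]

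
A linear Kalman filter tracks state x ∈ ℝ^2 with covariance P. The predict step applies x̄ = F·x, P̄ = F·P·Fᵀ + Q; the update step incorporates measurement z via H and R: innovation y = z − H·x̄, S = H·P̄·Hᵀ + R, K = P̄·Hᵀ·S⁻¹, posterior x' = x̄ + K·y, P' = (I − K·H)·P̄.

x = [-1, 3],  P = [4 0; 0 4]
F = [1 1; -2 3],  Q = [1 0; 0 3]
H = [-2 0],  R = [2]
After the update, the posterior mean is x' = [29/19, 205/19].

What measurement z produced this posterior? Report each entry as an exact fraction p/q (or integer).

z = [-3]

x̄ = F·x = [2, 11]
P̄ = F·P·Fᵀ + Q = [9 4; 4 55]
S = H·P̄·Hᵀ + R = [38]
K = P̄·Hᵀ·S⁻¹ = [-9/19; -4/19]
x' − x̄ = [-9/19, -4/19] = K·y
y = (KᵀK)⁻¹·Kᵀ·(x' − x̄) = [1]
z = y + H·x̄ = [1] + [-4] = [-3]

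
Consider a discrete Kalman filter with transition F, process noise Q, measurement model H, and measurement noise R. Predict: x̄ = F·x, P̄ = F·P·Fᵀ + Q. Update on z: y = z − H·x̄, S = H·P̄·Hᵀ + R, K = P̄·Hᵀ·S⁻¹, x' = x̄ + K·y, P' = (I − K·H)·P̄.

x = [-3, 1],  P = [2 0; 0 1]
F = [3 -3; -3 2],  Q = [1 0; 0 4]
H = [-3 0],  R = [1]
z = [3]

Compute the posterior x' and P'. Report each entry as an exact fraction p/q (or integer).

x̄ = F·x = [-12, 11]
P̄ = F·P·Fᵀ + Q = [28 -24; -24 26]
y = z − H·x̄ = [-33]
S = H·P̄·Hᵀ + R = [253]
K = P̄·Hᵀ·S⁻¹ = [-84/253; 72/253]
x' = x̄ + K·y = [-24/23, 37/23]
P' = (I − K·H)·P̄ = [28/253 -24/253; -24/253 1394/253]

x' = [-24/23, 37/23]
P' = [28/253 -24/253; -24/253 1394/253]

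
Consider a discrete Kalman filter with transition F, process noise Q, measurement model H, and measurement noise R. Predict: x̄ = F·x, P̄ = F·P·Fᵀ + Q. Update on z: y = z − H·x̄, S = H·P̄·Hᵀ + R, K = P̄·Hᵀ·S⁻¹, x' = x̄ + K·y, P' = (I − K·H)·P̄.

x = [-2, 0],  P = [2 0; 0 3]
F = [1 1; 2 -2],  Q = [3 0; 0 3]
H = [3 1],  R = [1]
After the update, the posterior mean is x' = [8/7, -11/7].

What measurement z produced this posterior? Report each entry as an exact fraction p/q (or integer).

x̄ = F·x = [-2, -4]
P̄ = F·P·Fᵀ + Q = [8 -2; -2 23]
S = H·P̄·Hᵀ + R = [84]
K = P̄·Hᵀ·S⁻¹ = [11/42; 17/84]
x' − x̄ = [22/7, 17/7] = K·y
y = (KᵀK)⁻¹·Kᵀ·(x' − x̄) = [12]
z = y + H·x̄ = [12] + [-10] = [2]

z = [2]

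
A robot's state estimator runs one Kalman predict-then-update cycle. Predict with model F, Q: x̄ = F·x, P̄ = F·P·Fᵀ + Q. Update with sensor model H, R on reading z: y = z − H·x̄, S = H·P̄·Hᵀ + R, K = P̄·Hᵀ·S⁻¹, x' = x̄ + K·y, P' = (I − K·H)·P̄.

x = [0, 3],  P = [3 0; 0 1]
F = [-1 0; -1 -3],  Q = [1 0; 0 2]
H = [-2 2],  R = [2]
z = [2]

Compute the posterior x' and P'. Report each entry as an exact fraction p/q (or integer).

x' = [-4/5, -1/5]
P' = [98/25 97/25; 97/25 108/25]

x̄ = F·x = [0, -9]
P̄ = F·P·Fᵀ + Q = [4 3; 3 14]
y = z − H·x̄ = [20]
S = H·P̄·Hᵀ + R = [50]
K = P̄·Hᵀ·S⁻¹ = [-1/25; 11/25]
x' = x̄ + K·y = [-4/5, -1/5]
P' = (I − K·H)·P̄ = [98/25 97/25; 97/25 108/25]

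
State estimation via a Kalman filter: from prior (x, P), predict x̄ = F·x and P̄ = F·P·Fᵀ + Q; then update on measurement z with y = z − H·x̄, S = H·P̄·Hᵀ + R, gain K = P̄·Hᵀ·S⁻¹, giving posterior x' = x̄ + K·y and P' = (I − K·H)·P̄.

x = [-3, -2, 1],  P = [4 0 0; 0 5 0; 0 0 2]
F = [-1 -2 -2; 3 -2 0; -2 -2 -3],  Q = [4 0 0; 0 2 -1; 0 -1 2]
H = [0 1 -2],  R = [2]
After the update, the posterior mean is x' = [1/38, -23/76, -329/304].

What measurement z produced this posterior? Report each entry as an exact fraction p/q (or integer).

x̄ = F·x = [5, -5, 7]
P̄ = F·P·Fᵀ + Q = [36 8 40; 8 58 -5; 40 -5 56]
S = H·P̄·Hᵀ + R = [304]
K = P̄·Hᵀ·S⁻¹ = [-9/38; 17/76; -117/304]
x' − x̄ = [-189/38, 357/76, -2457/304] = K·y
y = (KᵀK)⁻¹·Kᵀ·(x' − x̄) = [21]
z = y + H·x̄ = [21] + [-19] = [2]

z = [2]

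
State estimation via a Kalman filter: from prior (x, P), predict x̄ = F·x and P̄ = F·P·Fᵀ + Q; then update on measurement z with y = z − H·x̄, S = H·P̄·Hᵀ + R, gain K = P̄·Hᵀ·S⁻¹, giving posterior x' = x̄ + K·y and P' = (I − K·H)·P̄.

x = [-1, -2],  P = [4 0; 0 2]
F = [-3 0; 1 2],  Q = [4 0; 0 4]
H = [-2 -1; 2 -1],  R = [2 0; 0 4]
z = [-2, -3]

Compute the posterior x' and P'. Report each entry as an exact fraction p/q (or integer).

x̄ = F·x = [3, -5]
P̄ = F·P·Fᵀ + Q = [40 -12; -12 16]
y = z − H·x̄ = [-1, -14]
S = H·P̄·Hᵀ + R = [130 -144; -144 228]
K = P̄·Hᵀ·S⁻¹ = [-94/371 271/1113; -164/371 -506/1113]
x' = x̄ + K·y = [-173/1113, 2011/1113]
P' = (I − K·H)·P̄ = [412/1113 -260/1113; -260/1113 1504/1113]

x' = [-173/1113, 2011/1113]
P' = [412/1113 -260/1113; -260/1113 1504/1113]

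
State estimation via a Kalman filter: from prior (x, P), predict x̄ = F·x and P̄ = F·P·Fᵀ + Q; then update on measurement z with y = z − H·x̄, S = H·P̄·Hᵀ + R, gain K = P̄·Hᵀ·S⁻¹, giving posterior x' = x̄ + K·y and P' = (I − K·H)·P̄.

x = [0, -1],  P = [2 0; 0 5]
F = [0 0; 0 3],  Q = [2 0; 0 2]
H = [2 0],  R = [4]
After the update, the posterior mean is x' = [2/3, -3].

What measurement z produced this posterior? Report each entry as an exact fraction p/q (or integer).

x̄ = F·x = [0, -3]
P̄ = F·P·Fᵀ + Q = [2 0; 0 47]
S = H·P̄·Hᵀ + R = [12]
K = P̄·Hᵀ·S⁻¹ = [1/3; 0]
x' − x̄ = [2/3, 0] = K·y
y = (KᵀK)⁻¹·Kᵀ·(x' − x̄) = [2]
z = y + H·x̄ = [2] + [0] = [2]

z = [2]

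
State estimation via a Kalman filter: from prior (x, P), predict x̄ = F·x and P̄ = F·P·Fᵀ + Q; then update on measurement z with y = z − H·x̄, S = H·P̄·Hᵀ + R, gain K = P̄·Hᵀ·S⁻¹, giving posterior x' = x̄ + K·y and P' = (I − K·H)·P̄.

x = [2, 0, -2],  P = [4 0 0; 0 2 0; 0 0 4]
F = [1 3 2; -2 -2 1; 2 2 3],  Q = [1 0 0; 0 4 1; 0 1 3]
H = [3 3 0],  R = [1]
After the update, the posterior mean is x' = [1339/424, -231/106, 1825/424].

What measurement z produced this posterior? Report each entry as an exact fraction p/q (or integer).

z = [3]

x̄ = F·x = [-2, -6, -2]
P̄ = F·P·Fᵀ + Q = [39 -12 44; -12 32 -11; 44 -11 63]
S = H·P̄·Hᵀ + R = [424]
K = P̄·Hᵀ·S⁻¹ = [81/424; 15/106; 99/424]
x' − x̄ = [2187/424, 405/106, 2673/424] = K·y
y = (KᵀK)⁻¹·Kᵀ·(x' − x̄) = [27]
z = y + H·x̄ = [27] + [-24] = [3]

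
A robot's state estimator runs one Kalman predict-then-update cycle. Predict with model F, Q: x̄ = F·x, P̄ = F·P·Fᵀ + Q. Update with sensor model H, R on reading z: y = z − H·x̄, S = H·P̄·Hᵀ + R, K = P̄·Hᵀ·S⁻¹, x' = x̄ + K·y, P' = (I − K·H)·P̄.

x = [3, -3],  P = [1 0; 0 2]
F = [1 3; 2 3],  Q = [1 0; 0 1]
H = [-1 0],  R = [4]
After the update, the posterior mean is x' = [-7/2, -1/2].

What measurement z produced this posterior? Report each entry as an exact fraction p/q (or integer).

z = [3]

x̄ = F·x = [-6, -3]
P̄ = F·P·Fᵀ + Q = [20 20; 20 23]
S = H·P̄·Hᵀ + R = [24]
K = P̄·Hᵀ·S⁻¹ = [-5/6; -5/6]
x' − x̄ = [5/2, 5/2] = K·y
y = (KᵀK)⁻¹·Kᵀ·(x' − x̄) = [-3]
z = y + H·x̄ = [-3] + [6] = [3]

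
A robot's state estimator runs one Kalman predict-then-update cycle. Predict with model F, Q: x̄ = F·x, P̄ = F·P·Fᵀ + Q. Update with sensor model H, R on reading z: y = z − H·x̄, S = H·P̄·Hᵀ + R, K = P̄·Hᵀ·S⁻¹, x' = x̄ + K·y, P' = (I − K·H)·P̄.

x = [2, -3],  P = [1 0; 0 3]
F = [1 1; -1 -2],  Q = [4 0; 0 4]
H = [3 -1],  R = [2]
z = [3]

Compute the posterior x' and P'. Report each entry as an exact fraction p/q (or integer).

x̄ = F·x = [-1, 4]
P̄ = F·P·Fᵀ + Q = [8 -7; -7 17]
y = z − H·x̄ = [10]
S = H·P̄·Hᵀ + R = [133]
K = P̄·Hᵀ·S⁻¹ = [31/133; -2/7]
x' = x̄ + K·y = [177/133, 8/7]
P' = (I − K·H)·P̄ = [103/133 13/7; 13/7 43/7]

x' = [177/133, 8/7]
P' = [103/133 13/7; 13/7 43/7]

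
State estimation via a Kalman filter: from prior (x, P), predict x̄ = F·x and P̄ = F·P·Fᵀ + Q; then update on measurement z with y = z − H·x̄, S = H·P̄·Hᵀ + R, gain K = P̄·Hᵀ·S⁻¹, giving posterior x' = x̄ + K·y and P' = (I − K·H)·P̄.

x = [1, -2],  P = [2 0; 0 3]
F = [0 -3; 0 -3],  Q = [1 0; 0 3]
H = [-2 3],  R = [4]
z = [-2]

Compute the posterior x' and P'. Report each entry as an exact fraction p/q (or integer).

x' = [86/31, 42/31]
P' = [1111/62 387/31; 387/31 282/31]

x̄ = F·x = [6, 6]
P̄ = F·P·Fᵀ + Q = [28 27; 27 30]
y = z − H·x̄ = [-8]
S = H·P̄·Hᵀ + R = [62]
K = P̄·Hᵀ·S⁻¹ = [25/62; 18/31]
x' = x̄ + K·y = [86/31, 42/31]
P' = (I − K·H)·P̄ = [1111/62 387/31; 387/31 282/31]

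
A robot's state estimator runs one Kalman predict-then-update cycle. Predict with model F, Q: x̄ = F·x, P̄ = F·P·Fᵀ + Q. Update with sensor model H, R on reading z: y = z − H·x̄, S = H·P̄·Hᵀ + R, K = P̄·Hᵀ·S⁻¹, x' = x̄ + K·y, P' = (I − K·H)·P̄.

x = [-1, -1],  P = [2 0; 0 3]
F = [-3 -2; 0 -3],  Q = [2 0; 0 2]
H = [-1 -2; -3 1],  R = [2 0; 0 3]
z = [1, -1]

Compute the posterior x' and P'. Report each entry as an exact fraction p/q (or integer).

x̄ = F·x = [5, 3]
P̄ = F·P·Fᵀ + Q = [32 18; 18 29]
y = z − H·x̄ = [12, 11]
S = H·P̄·Hᵀ + R = [222 128; 128 212]
K = P̄·Hᵀ·S⁻¹ = [-554/3835 -2153/7670; -1614/3835 2089/15340]
x' = x̄ + K·y = [1371/7670, -8473/15340]
P' = (I − K·H)·P̄ = [1081/3835 27/7670; 27/7670 6429/15340]

x' = [1371/7670, -8473/15340]
P' = [1081/3835 27/7670; 27/7670 6429/15340]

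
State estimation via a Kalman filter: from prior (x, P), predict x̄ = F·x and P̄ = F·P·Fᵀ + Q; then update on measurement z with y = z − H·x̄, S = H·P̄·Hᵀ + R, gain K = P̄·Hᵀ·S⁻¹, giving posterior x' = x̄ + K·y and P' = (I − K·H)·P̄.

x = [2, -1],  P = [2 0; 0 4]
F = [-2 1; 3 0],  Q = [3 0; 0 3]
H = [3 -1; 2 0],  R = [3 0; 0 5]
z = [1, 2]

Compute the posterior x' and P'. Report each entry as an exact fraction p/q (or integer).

x' = [453/673, 748/673]
P' = [360/673 795/673; 795/673 3354/673]

x̄ = F·x = [-5, 6]
P̄ = F·P·Fᵀ + Q = [15 -12; -12 21]
y = z − H·x̄ = [22, 12]
S = H·P̄·Hᵀ + R = [231 114; 114 65]
K = P̄·Hᵀ·S⁻¹ = [95/673 144/673; -323/673 318/673]
x' = x̄ + K·y = [453/673, 748/673]
P' = (I − K·H)·P̄ = [360/673 795/673; 795/673 3354/673]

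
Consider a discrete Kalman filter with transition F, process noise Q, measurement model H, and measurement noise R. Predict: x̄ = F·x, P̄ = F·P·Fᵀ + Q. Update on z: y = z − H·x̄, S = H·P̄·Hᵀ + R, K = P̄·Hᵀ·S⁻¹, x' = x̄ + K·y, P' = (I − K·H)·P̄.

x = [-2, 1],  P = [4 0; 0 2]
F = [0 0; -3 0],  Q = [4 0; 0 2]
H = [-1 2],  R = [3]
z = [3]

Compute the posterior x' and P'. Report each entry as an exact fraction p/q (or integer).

x' = [12/53, 90/53]
P' = [620/159 304/159; 304/159 266/159]

x̄ = F·x = [0, 6]
P̄ = F·P·Fᵀ + Q = [4 0; 0 38]
y = z − H·x̄ = [-9]
S = H·P̄·Hᵀ + R = [159]
K = P̄·Hᵀ·S⁻¹ = [-4/159; 76/159]
x' = x̄ + K·y = [12/53, 90/53]
P' = (I − K·H)·P̄ = [620/159 304/159; 304/159 266/159]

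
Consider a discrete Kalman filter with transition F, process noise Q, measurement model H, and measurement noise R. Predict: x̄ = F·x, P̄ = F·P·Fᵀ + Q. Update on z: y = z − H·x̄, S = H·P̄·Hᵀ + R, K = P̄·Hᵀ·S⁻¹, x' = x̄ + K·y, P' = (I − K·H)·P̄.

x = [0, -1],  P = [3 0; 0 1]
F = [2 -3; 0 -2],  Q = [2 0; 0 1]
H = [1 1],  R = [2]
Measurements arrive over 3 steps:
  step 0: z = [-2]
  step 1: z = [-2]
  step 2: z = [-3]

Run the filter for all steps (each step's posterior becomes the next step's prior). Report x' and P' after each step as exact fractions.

step 0: x̄ = F·x = [3, 2]
step 0: P̄ = F·P·Fᵀ + Q = [23 6; 6 5]
step 0: y = z − H·x̄ = [-7]
step 0: S = H·P̄·Hᵀ + R = [42]
step 0: K = P̄·Hᵀ·S⁻¹ = [29/42; 11/42]
step 0: x' = x̄ + K·y = [-11/6, 1/6]
step 0: P' = (I − K·H)·P̄ = [125/42 -67/42; -67/42 89/42]
step 1: x̄ = F·x = [-25/6, -1/3]
step 1: P̄ = F·P·Fᵀ + Q = [2189/42 401/21; 401/21 199/21]
step 1: y = z − H·x̄ = [5/2]
step 1: S = H·P̄·Hᵀ + R = [1425/14]
step 1: K = P̄·Hᵀ·S⁻¹ = [997/1425; 16/57]
step 1: x' = x̄ + K·y = [-689/285, 7/19]
step 1: P' = (I − K·H)·P̄ = [3269/1425 -17/19; -17/19 83/57]
step 2: x̄ = F·x = [-1693/285, -14/19]
step 2: P̄ = F·P·Fᵀ + Q = [49901/1425 234/19; 234/19 389/57]
step 2: y = z − H·x̄ = [1048/285]
step 2: S = H·P̄·Hᵀ + R = [97576/1425]
step 2: K = P̄·Hᵀ·S⁻¹ = [67451/97576; 27275/97576]
step 2: x' = x̄ + K·y = [-124352/36591, 10649/36591]
step 2: P' = (I − K·H)·P̄ = [672637/292728 -267931/292728; -267931/292728 431581/292728]

step 0: x' = [-11/6, 1/6], P' = [125/42 -67/42; -67/42 89/42]
step 1: x' = [-689/285, 7/19], P' = [3269/1425 -17/19; -17/19 83/57]
step 2: x' = [-124352/36591, 10649/36591], P' = [672637/292728 -267931/292728; -267931/292728 431581/292728]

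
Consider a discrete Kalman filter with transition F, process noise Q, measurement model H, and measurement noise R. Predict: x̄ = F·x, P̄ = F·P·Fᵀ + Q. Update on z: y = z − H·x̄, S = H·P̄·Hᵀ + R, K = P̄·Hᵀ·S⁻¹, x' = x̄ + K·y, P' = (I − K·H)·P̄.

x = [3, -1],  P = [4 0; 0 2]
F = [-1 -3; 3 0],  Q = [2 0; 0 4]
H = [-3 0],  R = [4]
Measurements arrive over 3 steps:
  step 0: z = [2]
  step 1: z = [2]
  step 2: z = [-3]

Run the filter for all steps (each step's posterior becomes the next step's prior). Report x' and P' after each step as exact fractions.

step 0: x' = [-36/55, 513/55], P' = [24/55 -12/55; -12/55 1876/55]
step 1: x' = [-53844/76367, -145638/76367], P' = [33892/76367 72/76367; 72/76367 605276/76367]
step 2: x' = [1145085/1109051, -2237238/1109051], P' = [11269084/25508173 -204648/25508173; -204648/25508173 203301448/25508173]

step 0: x̄ = F·x = [0, 9]
step 0: P̄ = F·P·Fᵀ + Q = [24 -12; -12 40]
step 0: y = z − H·x̄ = [2]
step 0: S = H·P̄·Hᵀ + R = [220]
step 0: K = P̄·Hᵀ·S⁻¹ = [-18/55; 9/55]
step 0: x' = x̄ + K·y = [-36/55, 513/55]
step 0: P' = (I − K·H)·P̄ = [24/55 -12/55; -12/55 1876/55]
step 1: x̄ = F·x = [-1503/55, -108/55]
step 1: P̄ = F·P·Fᵀ + Q = [16946/55 36/55; 36/55 436/55]
step 1: y = z − H·x̄ = [-4399/55]
step 1: S = H·P̄·Hᵀ + R = [152734/55]
step 1: K = P̄·Hᵀ·S⁻¹ = [-25419/76367; -54/76367]
step 1: x' = x̄ + K·y = [-53844/76367, -145638/76367]
step 1: P' = (I − K·H)·P̄ = [33892/76367 72/76367; 72/76367 605276/76367]
step 2: x̄ = F·x = [490758/76367, -161532/76367]
step 2: P̄ = F·P·Fᵀ + Q = [5634542/76367 -102324/76367; -102324/76367 610496/76367]
step 2: y = z − H·x̄ = [1243173/76367]
step 2: S = H·P̄·Hᵀ + R = [51016346/76367]
step 2: K = P̄·Hᵀ·S⁻¹ = [-8451813/25508173; 153486/25508173]
step 2: x' = x̄ + K·y = [1145085/1109051, -2237238/1109051]
step 2: P' = (I − K·H)·P̄ = [11269084/25508173 -204648/25508173; -204648/25508173 203301448/25508173]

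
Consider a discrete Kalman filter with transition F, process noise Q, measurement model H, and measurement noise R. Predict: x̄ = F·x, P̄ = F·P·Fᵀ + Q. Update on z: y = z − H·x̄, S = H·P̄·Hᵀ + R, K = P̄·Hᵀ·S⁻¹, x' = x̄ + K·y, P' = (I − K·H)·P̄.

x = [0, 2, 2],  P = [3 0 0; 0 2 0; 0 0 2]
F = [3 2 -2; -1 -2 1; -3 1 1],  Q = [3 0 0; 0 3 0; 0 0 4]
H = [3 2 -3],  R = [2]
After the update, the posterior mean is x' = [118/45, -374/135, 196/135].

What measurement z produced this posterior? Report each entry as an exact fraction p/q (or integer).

x̄ = F·x = [0, -2, 4]
P̄ = F·P·Fᵀ + Q = [46 -21 -27; -21 16 7; -27 7 35]
S = H·P̄·Hᵀ + R = [945]
K = P̄·Hᵀ·S⁻¹ = [59/315; -52/945; -172/945]
x' − x̄ = [118/45, -104/135, -344/135] = K·y
y = (KᵀK)⁻¹·Kᵀ·(x' − x̄) = [14]
z = y + H·x̄ = [14] + [-16] = [-2]

z = [-2]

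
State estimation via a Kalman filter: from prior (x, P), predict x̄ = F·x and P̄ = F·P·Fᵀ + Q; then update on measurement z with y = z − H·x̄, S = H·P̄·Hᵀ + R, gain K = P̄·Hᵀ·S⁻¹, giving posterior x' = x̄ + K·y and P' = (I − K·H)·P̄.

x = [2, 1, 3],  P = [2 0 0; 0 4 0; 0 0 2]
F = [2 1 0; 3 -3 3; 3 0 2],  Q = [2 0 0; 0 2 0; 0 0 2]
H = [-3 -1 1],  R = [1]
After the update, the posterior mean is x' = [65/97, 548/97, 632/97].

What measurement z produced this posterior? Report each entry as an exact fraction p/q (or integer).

z = [-1]

x̄ = F·x = [5, 12, 12]
P̄ = F·P·Fᵀ + Q = [14 0 12; 0 74 30; 12 30 28]
S = H·P̄·Hᵀ + R = [97]
K = P̄·Hᵀ·S⁻¹ = [-30/97; -44/97; -38/97]
x' − x̄ = [-420/97, -616/97, -532/97] = K·y
y = (KᵀK)⁻¹·Kᵀ·(x' − x̄) = [14]
z = y + H·x̄ = [14] + [-15] = [-1]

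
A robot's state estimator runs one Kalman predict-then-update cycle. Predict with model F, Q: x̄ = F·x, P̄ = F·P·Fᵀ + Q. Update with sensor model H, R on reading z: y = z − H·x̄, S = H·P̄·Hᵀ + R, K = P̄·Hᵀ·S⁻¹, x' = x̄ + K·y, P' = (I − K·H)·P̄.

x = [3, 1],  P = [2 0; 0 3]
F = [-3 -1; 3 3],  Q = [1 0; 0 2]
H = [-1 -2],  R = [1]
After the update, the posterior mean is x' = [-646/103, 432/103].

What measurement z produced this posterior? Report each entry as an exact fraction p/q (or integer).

x̄ = F·x = [-10, 12]
P̄ = F·P·Fᵀ + Q = [22 -27; -27 47]
S = H·P̄·Hᵀ + R = [103]
K = P̄·Hᵀ·S⁻¹ = [32/103; -67/103]
x' − x̄ = [384/103, -804/103] = K·y
y = (KᵀK)⁻¹·Kᵀ·(x' − x̄) = [12]
z = y + H·x̄ = [12] + [-14] = [-2]

z = [-2]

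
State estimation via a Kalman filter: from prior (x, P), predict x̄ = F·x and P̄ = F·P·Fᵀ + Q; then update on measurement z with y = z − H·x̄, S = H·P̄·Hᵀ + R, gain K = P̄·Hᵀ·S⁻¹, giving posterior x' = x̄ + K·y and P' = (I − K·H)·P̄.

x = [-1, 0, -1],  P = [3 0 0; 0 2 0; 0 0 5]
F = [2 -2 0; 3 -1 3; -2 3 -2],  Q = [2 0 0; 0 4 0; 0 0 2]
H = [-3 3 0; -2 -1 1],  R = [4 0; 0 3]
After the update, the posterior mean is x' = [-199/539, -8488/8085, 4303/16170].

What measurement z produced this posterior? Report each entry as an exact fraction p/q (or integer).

x̄ = F·x = [-2, -6, 4]
P̄ = F·P·Fᵀ + Q = [22 22 -24; 22 78 -54; -24 -54 52]
S = H·P̄·Hᵀ + R = [508 -258; -258 513]
K = P̄·Hᵀ·S⁻¹ = [-129/1078 -127/539; 1699/8085 -5758/24255; -1073/32340 13753/48510]
x' − x̄ = [879/539, 40022/8085, -60377/16170] = K·y
y = (KᵀK)⁻¹·Kᵀ·(x' − x̄) = [10, -12]
z = y + H·x̄ = [10, -12] + [-12, 14] = [-2, 2]

z = [-2, 2]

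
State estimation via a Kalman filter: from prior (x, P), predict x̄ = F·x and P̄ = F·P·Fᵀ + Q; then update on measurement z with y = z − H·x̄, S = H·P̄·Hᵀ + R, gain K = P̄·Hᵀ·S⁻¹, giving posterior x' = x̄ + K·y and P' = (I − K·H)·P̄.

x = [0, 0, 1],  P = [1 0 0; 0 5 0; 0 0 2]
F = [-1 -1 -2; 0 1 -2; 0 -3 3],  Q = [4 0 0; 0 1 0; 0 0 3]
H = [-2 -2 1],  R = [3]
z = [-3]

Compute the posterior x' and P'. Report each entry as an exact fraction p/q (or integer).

x̄ = F·x = [-2, -2, 3]
P̄ = F·P·Fᵀ + Q = [18 3 3; 3 14 -27; 3 -27 66]
y = z − H·x̄ = [-14]
S = H·P̄·Hᵀ + R = [317]
K = P̄·Hᵀ·S⁻¹ = [-39/317; -61/317; 114/317]
x' = x̄ + K·y = [-88/317, 220/317, -645/317]
P' = (I − K·H)·P̄ = [4185/317 -1428/317 5397/317; -1428/317 717/317 -1605/317; 5397/317 -1605/317 7926/317]

x' = [-88/317, 220/317, -645/317]
P' = [4185/317 -1428/317 5397/317; -1428/317 717/317 -1605/317; 5397/317 -1605/317 7926/317]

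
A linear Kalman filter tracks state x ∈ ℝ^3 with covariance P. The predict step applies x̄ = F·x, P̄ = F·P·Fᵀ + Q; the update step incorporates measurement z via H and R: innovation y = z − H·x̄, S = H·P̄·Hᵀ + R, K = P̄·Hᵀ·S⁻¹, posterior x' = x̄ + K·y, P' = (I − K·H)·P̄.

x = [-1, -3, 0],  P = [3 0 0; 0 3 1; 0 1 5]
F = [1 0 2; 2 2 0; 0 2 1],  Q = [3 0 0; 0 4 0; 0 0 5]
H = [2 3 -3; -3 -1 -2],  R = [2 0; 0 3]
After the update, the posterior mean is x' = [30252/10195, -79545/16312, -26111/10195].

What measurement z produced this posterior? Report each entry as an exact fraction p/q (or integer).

x̄ = F·x = [-1, -8, -6]
P̄ = F·P·Fᵀ + Q = [26 10 14; 10 28 14; 14 14 26]
S = H·P̄·Hᵀ + R = [292 -166; -166 653]
K = P̄·Hᵀ·S⁻¹ = [429/10195 -1702/10195; 2621/16312 -741/8156; -1447/10195 -2054/10195]
x' − x̄ = [40447/10195, 50951/16312, 35059/10195] = K·y
y = (KᵀK)⁻¹·Kᵀ·(x' − x̄) = [7, -22]
z = y + H·x̄ = [7, -22] + [-8, 23] = [-1, 1]

z = [-1, 1]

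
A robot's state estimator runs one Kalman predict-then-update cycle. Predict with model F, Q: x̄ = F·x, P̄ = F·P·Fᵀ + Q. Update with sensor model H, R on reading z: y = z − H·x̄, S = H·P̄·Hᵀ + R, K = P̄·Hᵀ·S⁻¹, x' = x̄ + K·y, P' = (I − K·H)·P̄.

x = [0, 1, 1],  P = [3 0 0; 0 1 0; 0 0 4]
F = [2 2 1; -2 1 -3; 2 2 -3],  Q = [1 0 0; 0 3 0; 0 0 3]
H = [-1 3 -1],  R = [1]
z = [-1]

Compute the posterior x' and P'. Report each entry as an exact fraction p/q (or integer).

x̄ = F·x = [3, -2, -1]
P̄ = F·P·Fᵀ + Q = [21 -22 4; -22 52 26; 4 26 55]
y = z − H·x̄ = [7]
S = H·P̄·Hᵀ + R = [529]
K = P̄·Hᵀ·S⁻¹ = [-91/529; 152/529; 19/529]
x' = x̄ + K·y = [950/529, 6/529, -396/529]
P' = (I − K·H)·P̄ = [2828/529 2194/529 3845/529; 2194/529 4404/529 10866/529; 3845/529 10866/529 28734/529]

x' = [950/529, 6/529, -396/529]
P' = [2828/529 2194/529 3845/529; 2194/529 4404/529 10866/529; 3845/529 10866/529 28734/529]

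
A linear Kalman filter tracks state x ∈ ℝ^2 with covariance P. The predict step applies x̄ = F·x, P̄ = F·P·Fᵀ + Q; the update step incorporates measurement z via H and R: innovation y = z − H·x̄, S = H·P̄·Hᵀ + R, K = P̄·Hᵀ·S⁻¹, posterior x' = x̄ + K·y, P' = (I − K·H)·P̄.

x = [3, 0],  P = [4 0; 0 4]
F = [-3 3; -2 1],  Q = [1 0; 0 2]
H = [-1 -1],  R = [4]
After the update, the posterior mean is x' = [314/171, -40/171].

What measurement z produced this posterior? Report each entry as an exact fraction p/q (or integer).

z = [-2]

x̄ = F·x = [-9, -6]
P̄ = F·P·Fᵀ + Q = [73 36; 36 22]
S = H·P̄·Hᵀ + R = [171]
K = P̄·Hᵀ·S⁻¹ = [-109/171; -58/171]
x' − x̄ = [1853/171, 986/171] = K·y
y = (KᵀK)⁻¹·Kᵀ·(x' − x̄) = [-17]
z = y + H·x̄ = [-17] + [15] = [-2]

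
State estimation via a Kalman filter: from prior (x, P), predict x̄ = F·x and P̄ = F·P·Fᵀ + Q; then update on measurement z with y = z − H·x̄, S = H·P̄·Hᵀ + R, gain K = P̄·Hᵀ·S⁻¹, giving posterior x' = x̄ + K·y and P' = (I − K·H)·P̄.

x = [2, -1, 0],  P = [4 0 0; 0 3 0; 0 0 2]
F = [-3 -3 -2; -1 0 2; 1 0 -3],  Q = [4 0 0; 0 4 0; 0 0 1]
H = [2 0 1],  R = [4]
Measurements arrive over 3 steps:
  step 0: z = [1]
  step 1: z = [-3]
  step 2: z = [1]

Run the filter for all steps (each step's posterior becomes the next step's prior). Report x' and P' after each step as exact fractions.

step 0: x̄ = F·x = [-3, -2, 2]
step 0: P̄ = F·P·Fᵀ + Q = [75 4 0; 4 16 -16; 0 -16 23]
step 0: y = z − H·x̄ = [5]
step 0: S = H·P̄·Hᵀ + R = [327]
step 0: K = P̄·Hᵀ·S⁻¹ = [50/109; -8/327; 23/327]
step 0: x' = x̄ + K·y = [-77/109, -694/327, 769/327]
step 0: P' = (I − K·H)·P̄ = [675/109 836/109 -1150/109; 836/109 5168/327 -5048/327; -1150/109 -5048/327 6992/327]
step 1: x̄ = F·x = [1237/327, 1769/327, -846/109]
step 1: P̄ = F·P·Fᵀ + Q = [37181/327 29719/327 -13743/109; 29719/327 45101/327 -20409/109; -13743/109 -20409/109 28660/109]
step 1: y = z − H·x̄ = [-917/327]
step 1: S = H·P̄·Hᵀ + R = [71096/327]
step 1: K = P̄·Hᵀ·S⁻¹ = [33133/71096; -1789/71096; 1761/35548]
step 1: x' = x̄ + K·y = [176033/71096, 389631/71096, -280843/35548]
step 1: P' = (I − K·H)·P̄ = [4726681/71096 6642743/71096 -4660415/35548; 6642743/71096 9796025/71096 -6646321/35548; -4660415/35548 -6646321/35548 4663937/17774]
step 2: x̄ = F·x = [-143405/17774, -1299405/71096, 1861091/71096]
step 2: P̄ = F·P·Fᵀ + Q = [6727430/8887 19131113/17774 -26763343/17774; 19131113/17774 116917377/71096 -163265319/71096; -26763343/17774 -163265319/71096 228624489/71096]
step 2: y = z − H·x̄ = [-642755/71096]
step 2: S = H·P̄·Hᵀ + R = [15973145/71096]
step 2: K = P̄·Hᵀ·S⁻¹ = [585508/15973145; -2043283/3194629; 2903549/3194629]
step 2: x' = x̄ + K·y = [-26833728/3194629, -39914855/3194629, 57376289/3194629]
step 2: P' = (I − K·H)·P̄ = [12086796716/15973145 3455378532/3194629 -4834250280/3194629; 3455378532/3194629 4959950153/3194629 -6918930196/3194629; -4834250280/3194629 -6918930196/3194629 9680114756/3194629]

step 0: x' = [-77/109, -694/327, 769/327], P' = [675/109 836/109 -1150/109; 836/109 5168/327 -5048/327; -1150/109 -5048/327 6992/327]
step 1: x' = [176033/71096, 389631/71096, -280843/35548], P' = [4726681/71096 6642743/71096 -4660415/35548; 6642743/71096 9796025/71096 -6646321/35548; -4660415/35548 -6646321/35548 4663937/17774]
step 2: x' = [-26833728/3194629, -39914855/3194629, 57376289/3194629], P' = [12086796716/15973145 3455378532/3194629 -4834250280/3194629; 3455378532/3194629 4959950153/3194629 -6918930196/3194629; -4834250280/3194629 -6918930196/3194629 9680114756/3194629]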